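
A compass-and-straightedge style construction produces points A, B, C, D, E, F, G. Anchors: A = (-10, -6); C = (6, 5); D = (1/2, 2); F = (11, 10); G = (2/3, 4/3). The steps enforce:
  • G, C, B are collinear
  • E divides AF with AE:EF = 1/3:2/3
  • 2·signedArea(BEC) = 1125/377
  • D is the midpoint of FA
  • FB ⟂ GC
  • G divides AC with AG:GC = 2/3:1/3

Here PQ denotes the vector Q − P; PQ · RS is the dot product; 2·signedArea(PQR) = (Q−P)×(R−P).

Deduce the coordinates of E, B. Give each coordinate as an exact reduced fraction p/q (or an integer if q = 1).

1. E_x = -3  [E divides AF with AE:EF = 1/3:2/3]
2. E_y = -2/3  [E divides AF with AE:EF = 1/3:2/3]
   → E = (-3, -2/3)
3. B_x = 4422/377  [G, C, B are collinear ∩ FB ⟂ GC]
4. B_y = 3370/377  [G, C, B are collinear ∩ FB ⟂ GC]
   → B = (4422/377, 3370/377)

B = (4422/377, 3370/377)
E = (-3, -2/3)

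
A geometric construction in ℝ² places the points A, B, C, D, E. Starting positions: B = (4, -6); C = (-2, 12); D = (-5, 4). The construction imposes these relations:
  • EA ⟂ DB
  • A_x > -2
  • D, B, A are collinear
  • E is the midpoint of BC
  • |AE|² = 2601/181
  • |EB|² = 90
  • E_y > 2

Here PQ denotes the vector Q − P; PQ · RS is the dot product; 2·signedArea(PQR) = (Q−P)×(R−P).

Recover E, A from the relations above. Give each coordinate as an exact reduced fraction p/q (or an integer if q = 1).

1. E_x = 1  [E is the midpoint of BC]
2. E_y = 3  [E is the midpoint of BC]
   → E = (1, 3)
3. A_x = -329/181  [D, B, A are collinear ∩ EA ⟂ DB]
4. A_y = 84/181  [D, B, A are collinear ∩ EA ⟂ DB]
   → A = (-329/181, 84/181)

A = (-329/181, 84/181)
E = (1, 3)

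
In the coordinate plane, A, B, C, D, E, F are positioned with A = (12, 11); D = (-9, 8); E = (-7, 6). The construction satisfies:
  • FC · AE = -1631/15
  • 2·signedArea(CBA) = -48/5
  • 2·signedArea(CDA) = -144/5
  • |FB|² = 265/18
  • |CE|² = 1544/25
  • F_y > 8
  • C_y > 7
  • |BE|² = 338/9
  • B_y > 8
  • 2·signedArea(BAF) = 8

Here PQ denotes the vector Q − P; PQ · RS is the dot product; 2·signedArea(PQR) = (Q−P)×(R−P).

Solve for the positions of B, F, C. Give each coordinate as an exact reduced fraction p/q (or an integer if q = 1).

B = (-4/3, 25/3)
C = (3/5, 8)
F = (-31/6, 49/6)

1. C_x = 3/5  [line -3·x + 21·y + -831/5 = 0 ∩ |CE|² = 1544/25]
2. C_y = 8  [line -3·x + 21·y + -831/5 = 0 ∩ |CE|² = 1544/25]
   → C = (3/5, 8)
3. B_x = -4/3  [line 3·x + -57/5·y + 99 = 0 ∩ |BE|² = 338/9]
4. B_y = 25/3  [line 3·x + -57/5·y + 99 = 0 ∩ |BE|² = 338/9]
   → B = (-4/3, 25/3)
5. F_x = -31/6  [2·signedArea(BAF) = 8 ∩ FC · AE = -1631/15]
6. F_y = 49/6  [2·signedArea(BAF) = 8 ∩ FC · AE = -1631/15]
   → F = (-31/6, 49/6)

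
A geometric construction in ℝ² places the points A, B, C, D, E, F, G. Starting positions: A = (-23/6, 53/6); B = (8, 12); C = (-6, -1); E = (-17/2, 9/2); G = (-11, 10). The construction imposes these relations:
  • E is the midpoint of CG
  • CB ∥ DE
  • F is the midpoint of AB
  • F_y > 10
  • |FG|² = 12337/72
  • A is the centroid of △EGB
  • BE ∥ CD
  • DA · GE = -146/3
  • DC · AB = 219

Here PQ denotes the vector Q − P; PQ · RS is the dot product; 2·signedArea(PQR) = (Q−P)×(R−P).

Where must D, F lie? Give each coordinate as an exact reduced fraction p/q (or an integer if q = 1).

D = (-45/2, -17/2)
F = (25/12, 125/12)

1. D_x = -45/2  [CB ∥ DE ∩ BE ∥ CD]
2. D_y = -17/2  [CB ∥ DE ∩ BE ∥ CD]
   → D = (-45/2, -17/2)
3. F_x = 25/12  [F is the midpoint of AB]
4. F_y = 125/12  [F is the midpoint of AB]
   → F = (25/12, 125/12)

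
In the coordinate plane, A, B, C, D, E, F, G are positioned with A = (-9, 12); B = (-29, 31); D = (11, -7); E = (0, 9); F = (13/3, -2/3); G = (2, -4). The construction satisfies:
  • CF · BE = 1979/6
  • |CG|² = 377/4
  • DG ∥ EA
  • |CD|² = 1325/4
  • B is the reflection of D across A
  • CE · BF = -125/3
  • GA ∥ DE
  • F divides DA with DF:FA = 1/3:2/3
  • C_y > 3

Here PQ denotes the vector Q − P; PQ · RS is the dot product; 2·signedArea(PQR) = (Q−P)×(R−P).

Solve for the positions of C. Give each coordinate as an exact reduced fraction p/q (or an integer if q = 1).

1. C_x = -7/2  [CE · BF = -125/3 ∩ CF · BE = 1979/6]
2. C_y = 4  [CE · BF = -125/3 ∩ CF · BE = 1979/6]
   → C = (-7/2, 4)

C = (-7/2, 4)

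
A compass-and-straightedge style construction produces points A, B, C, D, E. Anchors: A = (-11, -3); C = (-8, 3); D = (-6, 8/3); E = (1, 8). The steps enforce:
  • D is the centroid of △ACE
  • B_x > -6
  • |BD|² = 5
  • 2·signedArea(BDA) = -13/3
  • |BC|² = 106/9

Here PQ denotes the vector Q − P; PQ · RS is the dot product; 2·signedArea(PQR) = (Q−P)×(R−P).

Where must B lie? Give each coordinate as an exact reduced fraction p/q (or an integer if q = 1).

1. B_x = -5  [line 17/3·x + -5·y + 155/3 = 0 ∩ |BD|² = 5]
2. B_y = 14/3  [line 17/3·x + -5·y + 155/3 = 0 ∩ |BD|² = 5]
   → B = (-5, 14/3)

B = (-5, 14/3)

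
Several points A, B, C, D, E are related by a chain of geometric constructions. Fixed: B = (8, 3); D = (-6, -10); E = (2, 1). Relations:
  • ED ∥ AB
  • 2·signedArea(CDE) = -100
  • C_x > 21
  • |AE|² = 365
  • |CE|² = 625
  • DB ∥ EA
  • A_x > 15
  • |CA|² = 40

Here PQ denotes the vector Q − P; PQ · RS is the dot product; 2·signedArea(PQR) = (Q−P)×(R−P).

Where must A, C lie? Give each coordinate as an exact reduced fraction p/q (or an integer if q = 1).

1. A_x = 16  [ED ∥ AB ∩ DB ∥ EA]
2. A_y = 14  [ED ∥ AB ∩ DB ∥ EA]
   → A = (16, 14)
3. C_x = 22  [line -11·x + 8·y + 114 = 0 ∩ |CA|² = 40]
4. C_y = 16  [line -11·x + 8·y + 114 = 0 ∩ |CA|² = 40]
   → C = (22, 16)

A = (16, 14)
C = (22, 16)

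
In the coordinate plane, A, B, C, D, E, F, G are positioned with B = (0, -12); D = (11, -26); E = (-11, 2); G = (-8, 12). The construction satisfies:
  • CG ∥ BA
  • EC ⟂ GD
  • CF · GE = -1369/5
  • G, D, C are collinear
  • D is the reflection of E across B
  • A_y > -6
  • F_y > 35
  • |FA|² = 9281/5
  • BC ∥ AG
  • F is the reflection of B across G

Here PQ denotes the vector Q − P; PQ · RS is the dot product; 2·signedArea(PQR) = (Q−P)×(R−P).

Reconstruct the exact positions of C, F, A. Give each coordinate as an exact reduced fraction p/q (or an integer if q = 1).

A = (-17/5, -26/5)
C = (-23/5, 26/5)
F = (-16, 36)

1. C_x = -23/5  [G, D, C are collinear ∩ EC ⟂ GD]
2. C_y = 26/5  [G, D, C are collinear ∩ EC ⟂ GD]
   → C = (-23/5, 26/5)
3. F_x = -16  [F is the reflection of B across G]
4. F_y = 36  [F is the reflection of B across G]
   → F = (-16, 36)
5. A_x = -17/5  [BC ∥ AG ∩ CG ∥ BA]
6. A_y = -26/5  [BC ∥ AG ∩ CG ∥ BA]
   → A = (-17/5, -26/5)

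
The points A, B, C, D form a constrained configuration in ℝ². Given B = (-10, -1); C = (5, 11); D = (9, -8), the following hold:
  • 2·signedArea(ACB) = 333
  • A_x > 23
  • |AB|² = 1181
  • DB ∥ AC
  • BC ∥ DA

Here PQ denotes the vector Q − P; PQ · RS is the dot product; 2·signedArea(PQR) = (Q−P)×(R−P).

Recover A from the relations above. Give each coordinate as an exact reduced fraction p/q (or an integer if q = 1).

1. A_x = 24  [DB ∥ AC ∩ BC ∥ DA]
2. A_y = 4  [DB ∥ AC ∩ BC ∥ DA]
   → A = (24, 4)

A = (24, 4)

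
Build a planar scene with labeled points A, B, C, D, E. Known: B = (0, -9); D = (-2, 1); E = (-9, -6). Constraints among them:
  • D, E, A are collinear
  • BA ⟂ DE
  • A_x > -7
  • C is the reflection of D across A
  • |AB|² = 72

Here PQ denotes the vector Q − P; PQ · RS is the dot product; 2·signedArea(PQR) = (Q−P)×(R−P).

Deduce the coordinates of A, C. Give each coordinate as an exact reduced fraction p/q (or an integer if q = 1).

1. A_x = -6  [D, E, A are collinear ∩ BA ⟂ DE]
2. A_y = -3  [D, E, A are collinear ∩ BA ⟂ DE]
   → A = (-6, -3)
3. C_x = -10  [C is the reflection of D across A]
4. C_y = -7  [C is the reflection of D across A]
   → C = (-10, -7)

A = (-6, -3)
C = (-10, -7)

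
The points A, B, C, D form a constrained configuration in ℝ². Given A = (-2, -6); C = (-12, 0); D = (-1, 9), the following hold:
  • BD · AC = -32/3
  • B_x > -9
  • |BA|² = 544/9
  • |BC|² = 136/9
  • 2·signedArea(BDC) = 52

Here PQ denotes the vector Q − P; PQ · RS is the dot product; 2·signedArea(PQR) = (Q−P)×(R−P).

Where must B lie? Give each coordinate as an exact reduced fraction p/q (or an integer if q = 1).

1. B_x = -26/3  [2·signedArea(BDC) = 52 ∩ BD · AC = -32/3]
2. B_y = -2  [2·signedArea(BDC) = 52 ∩ BD · AC = -32/3]
   → B = (-26/3, -2)

B = (-26/3, -2)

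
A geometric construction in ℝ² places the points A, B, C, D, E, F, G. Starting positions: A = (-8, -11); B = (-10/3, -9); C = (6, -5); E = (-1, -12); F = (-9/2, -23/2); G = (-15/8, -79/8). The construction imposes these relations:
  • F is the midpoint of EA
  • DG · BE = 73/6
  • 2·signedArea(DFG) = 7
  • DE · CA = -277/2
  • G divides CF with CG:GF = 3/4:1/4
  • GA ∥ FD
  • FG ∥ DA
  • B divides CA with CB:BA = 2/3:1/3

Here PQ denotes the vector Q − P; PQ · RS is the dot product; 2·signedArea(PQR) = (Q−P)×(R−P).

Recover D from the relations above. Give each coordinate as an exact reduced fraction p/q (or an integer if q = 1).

D = (-85/8, -101/8)

1. D_x = -85/8  [FG ∥ DA ∩ GA ∥ FD]
2. D_y = -101/8  [FG ∥ DA ∩ GA ∥ FD]
   → D = (-85/8, -101/8)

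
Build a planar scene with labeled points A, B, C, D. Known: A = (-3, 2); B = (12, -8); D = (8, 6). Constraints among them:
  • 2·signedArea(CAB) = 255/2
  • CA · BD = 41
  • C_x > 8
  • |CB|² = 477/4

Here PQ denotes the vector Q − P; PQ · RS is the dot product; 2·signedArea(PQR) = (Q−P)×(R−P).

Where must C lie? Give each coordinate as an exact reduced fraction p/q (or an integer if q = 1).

1. C_x = 9  [2·signedArea(CAB) = 255/2 ∩ CA · BD = 41]
2. C_y = 5/2  [2·signedArea(CAB) = 255/2 ∩ CA · BD = 41]
   → C = (9, 5/2)

C = (9, 5/2)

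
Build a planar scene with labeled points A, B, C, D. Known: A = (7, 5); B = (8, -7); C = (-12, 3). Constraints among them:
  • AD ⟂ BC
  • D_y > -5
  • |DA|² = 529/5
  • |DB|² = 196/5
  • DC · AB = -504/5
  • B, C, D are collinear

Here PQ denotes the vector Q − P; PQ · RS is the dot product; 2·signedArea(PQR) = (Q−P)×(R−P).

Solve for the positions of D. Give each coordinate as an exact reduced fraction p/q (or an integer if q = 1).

1. D_x = 12/5  [B, C, D are collinear ∩ AD ⟂ BC]
2. D_y = -21/5  [B, C, D are collinear ∩ AD ⟂ BC]
   → D = (12/5, -21/5)

D = (12/5, -21/5)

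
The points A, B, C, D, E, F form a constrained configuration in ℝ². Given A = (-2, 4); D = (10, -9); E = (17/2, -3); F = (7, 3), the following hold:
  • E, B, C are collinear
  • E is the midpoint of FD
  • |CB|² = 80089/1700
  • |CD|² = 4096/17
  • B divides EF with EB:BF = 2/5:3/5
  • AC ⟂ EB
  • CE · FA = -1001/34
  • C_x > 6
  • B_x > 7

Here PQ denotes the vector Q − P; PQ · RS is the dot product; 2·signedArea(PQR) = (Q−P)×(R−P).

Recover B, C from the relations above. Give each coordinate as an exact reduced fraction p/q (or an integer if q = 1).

1. B_x = 79/10  [B divides EF with EB:BF = 2/5:3/5]
2. B_y = -3/5  [B divides EF with EB:BF = 2/5:3/5]
   → B = (79/10, -3/5)
3. C_x = 106/17  [E, B, C are collinear ∩ AC ⟂ EB]
4. C_y = 103/17  [E, B, C are collinear ∩ AC ⟂ EB]
   → C = (106/17, 103/17)

B = (79/10, -3/5)
C = (106/17, 103/17)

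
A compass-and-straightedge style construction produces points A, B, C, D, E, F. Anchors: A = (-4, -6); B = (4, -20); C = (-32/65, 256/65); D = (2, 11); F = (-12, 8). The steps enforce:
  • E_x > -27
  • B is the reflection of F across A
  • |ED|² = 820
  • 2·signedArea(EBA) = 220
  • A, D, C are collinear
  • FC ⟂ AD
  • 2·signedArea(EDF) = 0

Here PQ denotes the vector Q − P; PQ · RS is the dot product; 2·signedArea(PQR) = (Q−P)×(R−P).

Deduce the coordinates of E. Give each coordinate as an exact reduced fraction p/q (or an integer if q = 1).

E = (-26, 5)

1. E_x = -26  [2·signedArea(EDF) = 0 ∩ 2·signedArea(EBA) = 220]
2. E_y = 5  [2·signedArea(EDF) = 0 ∩ 2·signedArea(EBA) = 220]
   → E = (-26, 5)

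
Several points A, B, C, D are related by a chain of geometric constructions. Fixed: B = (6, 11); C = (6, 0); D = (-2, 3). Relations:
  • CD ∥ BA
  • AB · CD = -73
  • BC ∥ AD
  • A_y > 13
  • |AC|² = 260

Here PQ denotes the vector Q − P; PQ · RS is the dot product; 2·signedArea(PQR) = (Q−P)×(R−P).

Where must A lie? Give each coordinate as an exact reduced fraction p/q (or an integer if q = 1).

1. A_x = -2  [BC ∥ AD ∩ CD ∥ BA]
2. A_y = 14  [BC ∥ AD ∩ CD ∥ BA]
   → A = (-2, 14)

A = (-2, 14)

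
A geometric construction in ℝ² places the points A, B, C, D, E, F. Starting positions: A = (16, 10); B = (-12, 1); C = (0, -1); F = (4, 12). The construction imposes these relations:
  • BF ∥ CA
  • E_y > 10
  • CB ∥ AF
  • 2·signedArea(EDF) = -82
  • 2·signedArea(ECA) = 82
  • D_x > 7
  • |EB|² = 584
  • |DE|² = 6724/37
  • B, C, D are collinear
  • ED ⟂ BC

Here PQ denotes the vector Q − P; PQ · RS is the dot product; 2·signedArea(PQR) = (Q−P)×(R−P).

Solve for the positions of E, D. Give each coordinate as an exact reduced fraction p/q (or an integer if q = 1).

D = (288/37, -85/37)
E = (10, 11)

1. E_x = 10  [line -11·x + 16·y + -66 = 0 ∩ |EB|² = 584]
2. E_y = 11  [line -11·x + 16·y + -66 = 0 ∩ |EB|² = 584]
   → E = (10, 11)
3. D_x = 288/37  [2·signedArea(EDF) = -82 ∩ ED ⟂ BC]
4. D_y = -85/37  [2·signedArea(EDF) = -82 ∩ ED ⟂ BC]
   → D = (288/37, -85/37)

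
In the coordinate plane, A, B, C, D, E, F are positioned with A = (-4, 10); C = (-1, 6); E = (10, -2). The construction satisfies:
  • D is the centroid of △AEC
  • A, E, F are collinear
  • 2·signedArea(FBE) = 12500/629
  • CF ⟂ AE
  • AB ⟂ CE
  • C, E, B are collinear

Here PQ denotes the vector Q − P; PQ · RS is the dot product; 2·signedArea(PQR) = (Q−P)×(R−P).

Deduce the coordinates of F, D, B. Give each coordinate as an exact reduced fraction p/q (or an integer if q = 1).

B = (-180/37, 326/37)
D = (5/3, 14/3)
F = (-5/17, 116/17)

1. F_x = -5/17  [A, E, F are collinear ∩ CF ⟂ AE]
2. F_y = 116/17  [A, E, F are collinear ∩ CF ⟂ AE]
   → F = (-5/17, 116/17)
3. D_x = 5/3  [D is the centroid of △AEC]
4. D_y = 14/3  [D is the centroid of △AEC]
   → D = (5/3, 14/3)
5. B_x = -180/37  [C, E, B are collinear ∩ AB ⟂ CE]
6. B_y = 326/37  [C, E, B are collinear ∩ AB ⟂ CE]
   → B = (-180/37, 326/37)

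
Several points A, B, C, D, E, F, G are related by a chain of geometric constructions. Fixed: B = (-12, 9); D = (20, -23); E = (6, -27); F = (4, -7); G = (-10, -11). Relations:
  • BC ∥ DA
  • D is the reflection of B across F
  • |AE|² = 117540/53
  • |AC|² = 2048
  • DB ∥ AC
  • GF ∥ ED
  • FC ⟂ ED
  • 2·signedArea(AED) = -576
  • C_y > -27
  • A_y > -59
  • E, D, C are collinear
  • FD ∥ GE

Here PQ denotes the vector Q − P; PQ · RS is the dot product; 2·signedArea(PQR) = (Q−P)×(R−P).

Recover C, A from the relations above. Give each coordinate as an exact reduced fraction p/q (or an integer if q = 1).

1. C_x = 500/53  [E, D, C are collinear ∩ FC ⟂ ED]
2. C_y = -1379/53  [E, D, C are collinear ∩ FC ⟂ ED]
   → C = (500/53, -1379/53)
3. A_x = 2196/53  [DB ∥ AC ∩ BC ∥ DA]
4. A_y = -3075/53  [DB ∥ AC ∩ BC ∥ DA]
   → A = (2196/53, -3075/53)

A = (2196/53, -3075/53)
C = (500/53, -1379/53)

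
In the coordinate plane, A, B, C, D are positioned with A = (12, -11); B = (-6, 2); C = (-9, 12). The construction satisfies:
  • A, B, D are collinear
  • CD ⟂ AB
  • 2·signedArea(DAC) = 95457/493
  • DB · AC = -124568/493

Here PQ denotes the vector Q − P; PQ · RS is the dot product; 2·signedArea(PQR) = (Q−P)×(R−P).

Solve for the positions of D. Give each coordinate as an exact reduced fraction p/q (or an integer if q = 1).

D = (-6270/493, 3378/493)

1. D_x = -6270/493  [A, B, D are collinear ∩ CD ⟂ AB]
2. D_y = 3378/493  [A, B, D are collinear ∩ CD ⟂ AB]
   → D = (-6270/493, 3378/493)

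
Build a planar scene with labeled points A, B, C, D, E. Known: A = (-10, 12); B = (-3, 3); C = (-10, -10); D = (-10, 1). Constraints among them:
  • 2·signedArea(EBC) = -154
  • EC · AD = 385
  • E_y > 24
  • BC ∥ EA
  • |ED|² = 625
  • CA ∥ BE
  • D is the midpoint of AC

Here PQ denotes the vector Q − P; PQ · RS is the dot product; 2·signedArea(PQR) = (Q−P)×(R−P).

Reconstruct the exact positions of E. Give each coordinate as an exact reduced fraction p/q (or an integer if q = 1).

1. E_x = -3  [BC ∥ EA ∩ CA ∥ BE]
2. E_y = 25  [BC ∥ EA ∩ CA ∥ BE]
   → E = (-3, 25)

E = (-3, 25)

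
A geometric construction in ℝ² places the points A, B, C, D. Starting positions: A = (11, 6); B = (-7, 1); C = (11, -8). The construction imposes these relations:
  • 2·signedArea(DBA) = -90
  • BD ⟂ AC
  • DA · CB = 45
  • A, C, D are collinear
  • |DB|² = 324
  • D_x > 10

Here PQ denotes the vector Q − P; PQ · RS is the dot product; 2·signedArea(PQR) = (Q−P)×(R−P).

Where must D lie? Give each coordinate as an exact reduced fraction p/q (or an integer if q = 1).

1. D_x = 11  [A, C, D are collinear ∩ BD ⟂ AC]
2. D_y = 1  [A, C, D are collinear ∩ BD ⟂ AC]
   → D = (11, 1)

D = (11, 1)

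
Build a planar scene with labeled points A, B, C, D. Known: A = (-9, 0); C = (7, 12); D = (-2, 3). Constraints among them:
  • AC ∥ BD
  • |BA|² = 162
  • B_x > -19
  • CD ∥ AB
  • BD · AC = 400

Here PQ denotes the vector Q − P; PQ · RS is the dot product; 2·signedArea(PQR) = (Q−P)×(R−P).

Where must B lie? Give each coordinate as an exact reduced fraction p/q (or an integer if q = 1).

1. B_x = -18  [AC ∥ BD ∩ CD ∥ AB]
2. B_y = -9  [AC ∥ BD ∩ CD ∥ AB]
   → B = (-18, -9)

B = (-18, -9)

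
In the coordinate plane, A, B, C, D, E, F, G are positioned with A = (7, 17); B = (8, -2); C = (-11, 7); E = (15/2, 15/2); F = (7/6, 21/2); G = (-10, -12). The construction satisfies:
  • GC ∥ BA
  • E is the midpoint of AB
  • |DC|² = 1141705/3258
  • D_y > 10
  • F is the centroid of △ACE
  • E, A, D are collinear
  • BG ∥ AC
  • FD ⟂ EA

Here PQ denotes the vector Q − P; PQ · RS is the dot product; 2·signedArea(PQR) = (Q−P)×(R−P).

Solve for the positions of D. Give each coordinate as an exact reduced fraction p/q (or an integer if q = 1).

D = (7955/1086, 11755/1086)

1. D_x = 7955/1086  [E, A, D are collinear ∩ FD ⟂ EA]
2. D_y = 11755/1086  [E, A, D are collinear ∩ FD ⟂ EA]
   → D = (7955/1086, 11755/1086)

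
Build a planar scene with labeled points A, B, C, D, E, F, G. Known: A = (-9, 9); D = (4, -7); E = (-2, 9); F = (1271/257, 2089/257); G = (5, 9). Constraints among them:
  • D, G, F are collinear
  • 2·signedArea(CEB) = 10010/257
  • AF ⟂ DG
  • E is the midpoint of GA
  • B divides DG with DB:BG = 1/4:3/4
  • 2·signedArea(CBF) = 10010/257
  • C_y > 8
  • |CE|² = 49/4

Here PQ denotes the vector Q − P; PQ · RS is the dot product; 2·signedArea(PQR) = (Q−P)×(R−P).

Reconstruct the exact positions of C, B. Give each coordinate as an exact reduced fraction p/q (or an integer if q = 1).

B = (17/4, -3)
C = (757/514, 2201/257)

1. B_x = 17/4  [B divides DG with DB:BG = 1/4:3/4]
2. B_y = -3  [B divides DG with DB:BG = 1/4:3/4]
   → B = (17/4, -3)
3. C_x = 757/514  [2·signedArea(CEB) = 10010/257 ∩ 2·signedArea(CBF) = 10010/257]
4. C_y = 2201/257  [2·signedArea(CEB) = 10010/257 ∩ 2·signedArea(CBF) = 10010/257]
   → C = (757/514, 2201/257)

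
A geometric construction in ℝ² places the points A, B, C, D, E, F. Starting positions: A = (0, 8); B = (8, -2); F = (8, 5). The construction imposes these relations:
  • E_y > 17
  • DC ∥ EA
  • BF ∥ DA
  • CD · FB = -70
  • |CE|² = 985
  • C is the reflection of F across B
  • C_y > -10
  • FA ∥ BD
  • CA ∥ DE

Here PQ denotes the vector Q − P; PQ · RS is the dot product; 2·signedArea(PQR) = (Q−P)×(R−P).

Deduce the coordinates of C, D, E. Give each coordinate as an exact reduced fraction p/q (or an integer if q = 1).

C = (8, -9)
D = (0, 1)
E = (-8, 18)

1. C_x = 8  [C is the reflection of F across B]
2. C_y = -9  [C is the reflection of F across B]
   → C = (8, -9)
3. D_x = 0  [BF ∥ DA ∩ FA ∥ BD]
4. D_y = 1  [BF ∥ DA ∩ FA ∥ BD]
   → D = (0, 1)
5. E_x = -8  [DC ∥ EA ∩ CA ∥ DE]
6. E_y = 18  [DC ∥ EA ∩ CA ∥ DE]
   → E = (-8, 18)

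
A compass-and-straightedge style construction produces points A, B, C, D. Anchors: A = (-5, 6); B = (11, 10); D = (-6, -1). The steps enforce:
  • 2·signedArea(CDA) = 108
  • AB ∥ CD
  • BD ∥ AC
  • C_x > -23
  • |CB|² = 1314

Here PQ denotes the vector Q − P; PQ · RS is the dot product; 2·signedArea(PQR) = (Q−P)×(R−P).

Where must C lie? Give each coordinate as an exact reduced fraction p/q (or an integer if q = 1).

1. C_x = -22  [AB ∥ CD ∩ BD ∥ AC]
2. C_y = -5  [AB ∥ CD ∩ BD ∥ AC]
   → C = (-22, -5)

C = (-22, -5)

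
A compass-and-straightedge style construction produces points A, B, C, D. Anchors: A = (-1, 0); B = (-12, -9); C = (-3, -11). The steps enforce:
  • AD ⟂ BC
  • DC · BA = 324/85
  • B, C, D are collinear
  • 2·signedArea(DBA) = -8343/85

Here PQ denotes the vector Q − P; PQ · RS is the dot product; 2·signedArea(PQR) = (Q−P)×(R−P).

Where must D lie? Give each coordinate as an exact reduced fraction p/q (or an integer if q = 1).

1. D_x = -291/85  [B, C, D are collinear ∩ AD ⟂ BC]
2. D_y = -927/85  [B, C, D are collinear ∩ AD ⟂ BC]
   → D = (-291/85, -927/85)

D = (-291/85, -927/85)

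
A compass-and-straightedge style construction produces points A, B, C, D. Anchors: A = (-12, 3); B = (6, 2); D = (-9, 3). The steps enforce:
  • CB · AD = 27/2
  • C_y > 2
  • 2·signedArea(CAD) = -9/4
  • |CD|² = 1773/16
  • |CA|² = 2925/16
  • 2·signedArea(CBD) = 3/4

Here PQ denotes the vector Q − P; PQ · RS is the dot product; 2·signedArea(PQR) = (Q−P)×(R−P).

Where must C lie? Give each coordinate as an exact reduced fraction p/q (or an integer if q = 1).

1. C_x = 3/2  [2·signedArea(CBD) = 3/4 ∩ CB · AD = 27/2]
2. C_y = 9/4  [2·signedArea(CBD) = 3/4 ∩ CB · AD = 27/2]
   → C = (3/2, 9/4)

C = (3/2, 9/4)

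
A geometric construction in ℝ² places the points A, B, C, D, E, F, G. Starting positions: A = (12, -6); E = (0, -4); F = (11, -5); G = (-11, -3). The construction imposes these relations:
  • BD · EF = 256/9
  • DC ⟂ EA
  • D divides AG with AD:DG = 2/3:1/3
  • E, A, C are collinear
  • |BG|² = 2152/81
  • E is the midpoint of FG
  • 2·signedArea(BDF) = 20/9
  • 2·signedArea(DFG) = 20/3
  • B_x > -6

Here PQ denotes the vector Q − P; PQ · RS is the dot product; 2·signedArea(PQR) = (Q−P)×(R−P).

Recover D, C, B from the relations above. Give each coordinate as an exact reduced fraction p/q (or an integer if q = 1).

1. D_x = -10/3  [D divides AG with AD:DG = 2/3:1/3]
2. D_y = -4  [D divides AG with AD:DG = 2/3:1/3]
   → D = (-10/3, -4)
3. C_x = -120/37  [E, A, C are collinear ∩ DC ⟂ EA]
4. C_y = -128/37  [E, A, C are collinear ∩ DC ⟂ EA]
   → C = (-120/37, -128/37)
5. B_x = -53/9  [2·signedArea(BDF) = 20/9 ∩ BD · EF = 256/9]
6. B_y = -11/3  [2·signedArea(BDF) = 20/9 ∩ BD · EF = 256/9]
   → B = (-53/9, -11/3)

B = (-53/9, -11/3)
C = (-120/37, -128/37)
D = (-10/3, -4)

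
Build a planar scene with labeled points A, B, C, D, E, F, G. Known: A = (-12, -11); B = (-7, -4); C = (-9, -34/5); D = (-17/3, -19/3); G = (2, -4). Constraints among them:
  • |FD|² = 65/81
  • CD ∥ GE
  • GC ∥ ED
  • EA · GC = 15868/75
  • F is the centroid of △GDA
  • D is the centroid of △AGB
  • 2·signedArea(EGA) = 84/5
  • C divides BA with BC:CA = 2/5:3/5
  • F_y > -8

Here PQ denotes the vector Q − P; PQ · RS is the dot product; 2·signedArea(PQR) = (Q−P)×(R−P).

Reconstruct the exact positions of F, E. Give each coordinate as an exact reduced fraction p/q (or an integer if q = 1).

1. F_x = -47/9  [F is the centroid of △GDA]
2. F_y = -64/9  [F is the centroid of △GDA]
   → F = (-47/9, -64/9)
3. E_x = 16/3  [GC ∥ ED ∩ CD ∥ GE]
4. E_y = -53/15  [GC ∥ ED ∩ CD ∥ GE]
   → E = (16/3, -53/15)

E = (16/3, -53/15)
F = (-47/9, -64/9)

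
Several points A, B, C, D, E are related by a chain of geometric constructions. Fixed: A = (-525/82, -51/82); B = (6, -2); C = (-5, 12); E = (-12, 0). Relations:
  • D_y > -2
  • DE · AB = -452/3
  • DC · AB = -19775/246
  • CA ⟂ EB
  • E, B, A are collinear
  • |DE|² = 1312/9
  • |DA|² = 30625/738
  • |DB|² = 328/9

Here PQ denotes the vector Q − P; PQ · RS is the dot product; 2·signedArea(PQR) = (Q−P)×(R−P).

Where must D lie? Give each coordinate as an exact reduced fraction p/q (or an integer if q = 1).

1. D_x = 0  [line -1017/82·x + 113/82·y + 226/123 = 0 ∩ |DA|² = 30625/738]
2. D_y = -4/3  [line -1017/82·x + 113/82·y + 226/123 = 0 ∩ |DA|² = 30625/738]
   → D = (0, -4/3)

D = (0, -4/3)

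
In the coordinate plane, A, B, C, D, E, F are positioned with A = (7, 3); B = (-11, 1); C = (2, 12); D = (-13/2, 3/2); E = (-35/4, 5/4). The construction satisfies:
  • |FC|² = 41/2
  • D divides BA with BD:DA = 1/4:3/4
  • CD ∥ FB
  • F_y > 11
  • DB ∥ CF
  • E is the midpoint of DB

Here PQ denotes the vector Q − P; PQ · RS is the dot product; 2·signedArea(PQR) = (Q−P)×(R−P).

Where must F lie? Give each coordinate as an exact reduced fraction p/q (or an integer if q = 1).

1. F_x = -5/2  [CD ∥ FB ∩ DB ∥ CF]
2. F_y = 23/2  [CD ∥ FB ∩ DB ∥ CF]
   → F = (-5/2, 23/2)

F = (-5/2, 23/2)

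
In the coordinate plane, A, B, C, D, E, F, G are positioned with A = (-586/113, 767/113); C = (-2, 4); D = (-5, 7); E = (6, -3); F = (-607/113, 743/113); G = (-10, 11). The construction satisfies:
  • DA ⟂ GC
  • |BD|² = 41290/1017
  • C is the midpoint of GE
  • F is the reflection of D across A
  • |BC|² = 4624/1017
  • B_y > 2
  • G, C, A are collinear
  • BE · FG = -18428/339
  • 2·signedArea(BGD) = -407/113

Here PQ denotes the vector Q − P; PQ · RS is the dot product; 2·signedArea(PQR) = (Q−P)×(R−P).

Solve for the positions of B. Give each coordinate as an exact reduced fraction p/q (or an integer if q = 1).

B = (-134/339, 880/339)

1. B_x = -134/339  [2·signedArea(BGD) = -407/113 ∩ BE · FG = -18428/339]
2. B_y = 880/339  [2·signedArea(BGD) = -407/113 ∩ BE · FG = -18428/339]
   → B = (-134/339, 880/339)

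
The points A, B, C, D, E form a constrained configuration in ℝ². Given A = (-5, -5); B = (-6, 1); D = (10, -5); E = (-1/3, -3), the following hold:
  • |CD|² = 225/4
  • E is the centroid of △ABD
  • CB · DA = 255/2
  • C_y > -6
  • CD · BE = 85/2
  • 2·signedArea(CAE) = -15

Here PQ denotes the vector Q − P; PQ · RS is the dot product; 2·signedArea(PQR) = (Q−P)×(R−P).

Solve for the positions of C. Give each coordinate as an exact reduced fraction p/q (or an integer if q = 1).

C = (5/2, -5)

1. C_x = 5/2  [2·signedArea(CAE) = -15 ∩ CB · DA = 255/2]
2. C_y = -5  [2·signedArea(CAE) = -15 ∩ CB · DA = 255/2]
   → C = (5/2, -5)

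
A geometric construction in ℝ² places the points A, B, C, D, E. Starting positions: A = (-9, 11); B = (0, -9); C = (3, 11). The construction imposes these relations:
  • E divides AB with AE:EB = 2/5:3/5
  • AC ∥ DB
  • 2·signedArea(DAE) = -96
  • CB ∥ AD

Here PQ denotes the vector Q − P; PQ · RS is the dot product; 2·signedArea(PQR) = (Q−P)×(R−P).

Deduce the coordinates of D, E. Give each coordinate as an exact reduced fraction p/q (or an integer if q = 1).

1. D_x = -12  [AC ∥ DB ∩ CB ∥ AD]
2. D_y = -9  [AC ∥ DB ∩ CB ∥ AD]
   → D = (-12, -9)
3. E_x = -27/5  [E divides AB with AE:EB = 2/5:3/5]
4. E_y = 3  [E divides AB with AE:EB = 2/5:3/5]
   → E = (-27/5, 3)

D = (-12, -9)
E = (-27/5, 3)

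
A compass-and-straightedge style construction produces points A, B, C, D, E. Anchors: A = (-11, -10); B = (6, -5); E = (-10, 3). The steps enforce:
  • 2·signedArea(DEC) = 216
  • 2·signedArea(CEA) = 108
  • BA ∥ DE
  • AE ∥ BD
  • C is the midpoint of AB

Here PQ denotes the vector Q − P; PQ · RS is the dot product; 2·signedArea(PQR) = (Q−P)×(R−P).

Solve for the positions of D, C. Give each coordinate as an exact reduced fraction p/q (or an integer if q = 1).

1. D_x = 7  [BA ∥ DE ∩ AE ∥ BD]
2. D_y = 8  [BA ∥ DE ∩ AE ∥ BD]
   → D = (7, 8)
3. C_x = -5/2  [C is the midpoint of AB]
4. C_y = -15/2  [C is the midpoint of AB]
   → C = (-5/2, -15/2)

C = (-5/2, -15/2)
D = (7, 8)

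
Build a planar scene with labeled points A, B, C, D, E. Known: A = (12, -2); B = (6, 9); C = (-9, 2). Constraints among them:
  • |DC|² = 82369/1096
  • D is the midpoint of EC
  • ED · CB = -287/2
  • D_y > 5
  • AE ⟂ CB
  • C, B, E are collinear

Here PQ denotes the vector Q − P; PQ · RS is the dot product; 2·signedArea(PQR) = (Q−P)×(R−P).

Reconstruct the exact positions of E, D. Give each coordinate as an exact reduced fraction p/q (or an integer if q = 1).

1. E_x = 1839/274  [C, B, E are collinear ∩ AE ⟂ CB]
2. E_y = 2557/274  [C, B, E are collinear ∩ AE ⟂ CB]
   → E = (1839/274, 2557/274)
3. D_x = -627/548  [D is the midpoint of EC]
4. D_y = 3105/548  [D is the midpoint of EC]
   → D = (-627/548, 3105/548)

D = (-627/548, 3105/548)
E = (1839/274, 2557/274)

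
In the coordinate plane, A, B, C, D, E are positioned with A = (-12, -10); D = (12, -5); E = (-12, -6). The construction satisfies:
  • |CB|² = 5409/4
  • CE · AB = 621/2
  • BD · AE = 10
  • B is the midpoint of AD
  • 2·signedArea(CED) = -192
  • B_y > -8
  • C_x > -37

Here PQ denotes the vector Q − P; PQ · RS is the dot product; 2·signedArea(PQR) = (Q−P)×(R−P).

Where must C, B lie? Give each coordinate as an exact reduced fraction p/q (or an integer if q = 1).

B = (0, -15/2)
C = (-36, -15)

1. B_x = 0  [B is the midpoint of AD]
2. B_y = -15/2  [B is the midpoint of AD]
   → B = (0, -15/2)
3. C_x = -36  [2·signedArea(CED) = -192 ∩ CE · AB = 621/2]
4. C_y = -15  [2·signedArea(CED) = -192 ∩ CE · AB = 621/2]
   → C = (-36, -15)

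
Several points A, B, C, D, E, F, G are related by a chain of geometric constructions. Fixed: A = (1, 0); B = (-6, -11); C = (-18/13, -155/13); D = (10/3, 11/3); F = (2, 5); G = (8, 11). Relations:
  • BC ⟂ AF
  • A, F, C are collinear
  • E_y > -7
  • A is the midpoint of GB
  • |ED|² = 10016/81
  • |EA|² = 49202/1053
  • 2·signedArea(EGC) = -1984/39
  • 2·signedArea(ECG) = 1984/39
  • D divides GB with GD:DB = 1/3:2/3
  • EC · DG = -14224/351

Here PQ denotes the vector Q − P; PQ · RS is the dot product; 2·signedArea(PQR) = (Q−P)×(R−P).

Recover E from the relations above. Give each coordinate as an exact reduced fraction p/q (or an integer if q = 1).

1. E_x = -158/117  [2·signedArea(EGC) = -1984/39 ∩ EC · DG = -14224/351]
2. E_y = -751/117  [2·signedArea(EGC) = -1984/39 ∩ EC · DG = -14224/351]
   → E = (-158/117, -751/117)

E = (-158/117, -751/117)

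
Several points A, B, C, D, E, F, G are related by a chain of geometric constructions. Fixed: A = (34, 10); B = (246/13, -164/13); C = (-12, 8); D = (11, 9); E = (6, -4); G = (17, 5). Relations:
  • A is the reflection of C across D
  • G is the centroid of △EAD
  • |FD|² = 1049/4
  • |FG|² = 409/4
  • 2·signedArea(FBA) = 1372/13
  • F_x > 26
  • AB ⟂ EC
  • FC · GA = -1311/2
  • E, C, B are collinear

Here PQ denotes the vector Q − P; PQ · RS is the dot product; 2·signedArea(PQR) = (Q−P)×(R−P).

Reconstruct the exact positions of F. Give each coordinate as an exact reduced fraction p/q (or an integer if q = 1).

F = (27, 13/2)

1. F_x = 27  [2·signedArea(FBA) = 1372/13 ∩ FC · GA = -1311/2]
2. F_y = 13/2  [2·signedArea(FBA) = 1372/13 ∩ FC · GA = -1311/2]
   → F = (27, 13/2)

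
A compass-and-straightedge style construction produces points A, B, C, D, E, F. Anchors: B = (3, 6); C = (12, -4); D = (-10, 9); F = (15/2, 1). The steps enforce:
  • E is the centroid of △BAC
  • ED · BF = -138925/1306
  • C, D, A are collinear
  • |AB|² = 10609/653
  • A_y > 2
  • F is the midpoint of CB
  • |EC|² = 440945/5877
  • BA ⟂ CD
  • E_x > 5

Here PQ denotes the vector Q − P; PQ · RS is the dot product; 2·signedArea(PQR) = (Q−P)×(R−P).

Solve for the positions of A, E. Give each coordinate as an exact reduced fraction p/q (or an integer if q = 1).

A = (620/653, 1652/653)
E = (10415/1959, 986/653)

1. A_x = 620/653  [C, D, A are collinear ∩ BA ⟂ CD]
2. A_y = 1652/653  [C, D, A are collinear ∩ BA ⟂ CD]
   → A = (620/653, 1652/653)
3. E_x = 10415/1959  [E is the centroid of △BAC]
4. E_y = 986/653  [E is the centroid of △BAC]
   → E = (10415/1959, 986/653)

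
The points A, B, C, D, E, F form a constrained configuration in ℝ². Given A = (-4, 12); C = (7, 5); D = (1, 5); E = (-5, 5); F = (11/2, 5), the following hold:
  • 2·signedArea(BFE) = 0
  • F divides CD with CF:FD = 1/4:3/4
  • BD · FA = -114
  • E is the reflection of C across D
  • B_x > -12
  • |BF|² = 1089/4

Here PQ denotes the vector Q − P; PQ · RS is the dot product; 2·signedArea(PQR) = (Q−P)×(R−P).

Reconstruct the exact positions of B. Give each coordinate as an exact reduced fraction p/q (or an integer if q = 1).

B = (-11, 5)

1. B_x = -11  [2·signedArea(BFE) = 0 ∩ BD · FA = -114]
2. B_y = 5  [2·signedArea(BFE) = 0 ∩ BD · FA = -114]
   → B = (-11, 5)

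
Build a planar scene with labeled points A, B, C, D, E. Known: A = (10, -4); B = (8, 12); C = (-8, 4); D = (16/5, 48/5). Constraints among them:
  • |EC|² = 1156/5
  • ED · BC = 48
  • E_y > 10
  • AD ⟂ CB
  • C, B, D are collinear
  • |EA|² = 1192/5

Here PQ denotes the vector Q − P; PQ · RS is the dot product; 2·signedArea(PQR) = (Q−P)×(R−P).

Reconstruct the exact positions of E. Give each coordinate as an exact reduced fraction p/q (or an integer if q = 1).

1. E_x = 28/5  [line 16·x + 8·y + -176 = 0 ∩ |EC|² = 1156/5]
2. E_y = 54/5  [line 16·x + 8·y + -176 = 0 ∩ |EC|² = 1156/5]
   → E = (28/5, 54/5)

E = (28/5, 54/5)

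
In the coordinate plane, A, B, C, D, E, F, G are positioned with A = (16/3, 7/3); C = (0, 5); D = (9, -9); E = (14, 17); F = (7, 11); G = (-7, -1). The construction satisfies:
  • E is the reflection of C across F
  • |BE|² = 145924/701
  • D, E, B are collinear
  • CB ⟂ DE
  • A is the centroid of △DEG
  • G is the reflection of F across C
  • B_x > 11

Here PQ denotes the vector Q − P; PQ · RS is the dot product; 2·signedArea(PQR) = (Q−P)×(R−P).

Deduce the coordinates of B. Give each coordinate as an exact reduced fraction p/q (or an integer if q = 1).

B = (7904/701, 1985/701)

1. B_x = 7904/701  [D, E, B are collinear ∩ CB ⟂ DE]
2. B_y = 1985/701  [D, E, B are collinear ∩ CB ⟂ DE]
   → B = (7904/701, 1985/701)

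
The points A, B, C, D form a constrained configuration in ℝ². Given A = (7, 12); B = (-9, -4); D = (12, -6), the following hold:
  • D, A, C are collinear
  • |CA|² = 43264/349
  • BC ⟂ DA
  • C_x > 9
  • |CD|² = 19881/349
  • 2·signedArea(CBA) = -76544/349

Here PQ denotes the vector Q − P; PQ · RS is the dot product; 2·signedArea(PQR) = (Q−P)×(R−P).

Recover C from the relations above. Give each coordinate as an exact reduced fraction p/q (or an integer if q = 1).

C = (3483/349, 444/349)

1. C_x = 3483/349  [D, A, C are collinear ∩ BC ⟂ DA]
2. C_y = 444/349  [D, A, C are collinear ∩ BC ⟂ DA]
   → C = (3483/349, 444/349)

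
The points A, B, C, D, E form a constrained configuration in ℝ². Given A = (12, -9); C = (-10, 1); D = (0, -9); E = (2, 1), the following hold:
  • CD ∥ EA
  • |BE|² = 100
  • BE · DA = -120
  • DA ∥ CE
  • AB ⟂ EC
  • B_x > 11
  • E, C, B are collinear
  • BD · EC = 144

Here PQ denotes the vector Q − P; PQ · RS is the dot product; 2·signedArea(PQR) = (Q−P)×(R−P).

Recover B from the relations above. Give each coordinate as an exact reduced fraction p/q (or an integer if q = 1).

B = (12, 1)

1. B_x = 12  [E, C, B are collinear ∩ AB ⟂ EC]
2. B_y = 1  [E, C, B are collinear ∩ AB ⟂ EC]
   → B = (12, 1)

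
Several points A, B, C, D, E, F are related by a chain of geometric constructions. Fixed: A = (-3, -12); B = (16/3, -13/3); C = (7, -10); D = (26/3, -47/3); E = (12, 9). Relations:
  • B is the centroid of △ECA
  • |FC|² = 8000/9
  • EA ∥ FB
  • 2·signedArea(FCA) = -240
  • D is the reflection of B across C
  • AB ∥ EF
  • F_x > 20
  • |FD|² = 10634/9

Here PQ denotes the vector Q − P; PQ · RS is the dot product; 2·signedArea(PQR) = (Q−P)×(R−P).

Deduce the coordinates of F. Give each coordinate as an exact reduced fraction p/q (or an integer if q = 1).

1. F_x = 61/3  [EA ∥ FB ∩ AB ∥ EF]
2. F_y = 50/3  [EA ∥ FB ∩ AB ∥ EF]
   → F = (61/3, 50/3)

F = (61/3, 50/3)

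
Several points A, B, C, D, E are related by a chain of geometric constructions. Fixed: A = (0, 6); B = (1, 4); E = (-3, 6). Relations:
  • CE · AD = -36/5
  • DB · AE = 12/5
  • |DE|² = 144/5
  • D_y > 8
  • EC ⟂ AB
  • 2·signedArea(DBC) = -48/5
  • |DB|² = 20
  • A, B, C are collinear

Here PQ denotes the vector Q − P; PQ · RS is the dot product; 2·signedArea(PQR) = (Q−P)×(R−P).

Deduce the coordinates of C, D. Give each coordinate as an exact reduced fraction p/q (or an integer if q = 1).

C = (-3/5, 36/5)
D = (9/5, 42/5)

1. C_x = -3/5  [A, B, C are collinear ∩ EC ⟂ AB]
2. C_y = 36/5  [A, B, C are collinear ∩ EC ⟂ AB]
   → C = (-3/5, 36/5)
3. D_x = 9/5  [DB · AE = 12/5 ∩ 2·signedArea(DBC) = -48/5]
4. D_y = 42/5  [DB · AE = 12/5 ∩ 2·signedArea(DBC) = -48/5]
   → D = (9/5, 42/5)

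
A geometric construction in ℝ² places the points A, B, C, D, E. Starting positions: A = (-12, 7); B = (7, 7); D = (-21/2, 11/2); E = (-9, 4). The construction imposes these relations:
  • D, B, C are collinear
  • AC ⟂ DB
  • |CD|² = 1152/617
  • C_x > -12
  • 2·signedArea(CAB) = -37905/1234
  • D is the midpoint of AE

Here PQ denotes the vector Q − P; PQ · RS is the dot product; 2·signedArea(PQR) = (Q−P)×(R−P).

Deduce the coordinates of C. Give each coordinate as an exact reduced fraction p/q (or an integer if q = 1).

1. C_x = -14637/1234  [D, B, C are collinear ∩ AC ⟂ DB]
2. C_y = 6643/1234  [D, B, C are collinear ∩ AC ⟂ DB]
   → C = (-14637/1234, 6643/1234)

C = (-14637/1234, 6643/1234)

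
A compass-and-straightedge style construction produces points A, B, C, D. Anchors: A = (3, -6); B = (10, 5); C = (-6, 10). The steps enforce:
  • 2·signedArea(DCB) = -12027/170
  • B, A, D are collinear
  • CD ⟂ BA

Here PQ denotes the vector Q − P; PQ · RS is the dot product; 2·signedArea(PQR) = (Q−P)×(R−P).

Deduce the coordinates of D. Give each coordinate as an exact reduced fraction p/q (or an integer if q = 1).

1. D_x = 1301/170  [B, A, D are collinear ∩ CD ⟂ BA]
2. D_y = 223/170  [B, A, D are collinear ∩ CD ⟂ BA]
   → D = (1301/170, 223/170)

D = (1301/170, 223/170)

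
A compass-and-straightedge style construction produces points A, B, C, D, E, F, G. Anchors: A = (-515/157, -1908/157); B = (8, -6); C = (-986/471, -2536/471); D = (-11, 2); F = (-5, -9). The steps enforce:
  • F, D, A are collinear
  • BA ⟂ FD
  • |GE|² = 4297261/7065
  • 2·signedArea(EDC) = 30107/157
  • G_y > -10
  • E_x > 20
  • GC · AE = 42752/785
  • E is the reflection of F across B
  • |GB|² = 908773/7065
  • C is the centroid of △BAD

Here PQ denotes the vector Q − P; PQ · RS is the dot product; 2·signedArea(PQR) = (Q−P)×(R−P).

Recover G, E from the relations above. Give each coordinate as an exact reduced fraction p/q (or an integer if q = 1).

E = (21, -3)
G = (-6607/2355, -22244/2355)

1. E_x = 21  [E is the reflection of F across B]
2. E_y = -3  [E is the reflection of F across B]
   → E = (21, -3)
3. G_x = -6607/2355  [line -3812/157·x + -1437/157·y + -364016/2355 = 0 ∩ |GB|² = 908773/7065]
4. G_y = -22244/2355  [line -3812/157·x + -1437/157·y + -364016/2355 = 0 ∩ |GB|² = 908773/7065]
   → G = (-6607/2355, -22244/2355)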